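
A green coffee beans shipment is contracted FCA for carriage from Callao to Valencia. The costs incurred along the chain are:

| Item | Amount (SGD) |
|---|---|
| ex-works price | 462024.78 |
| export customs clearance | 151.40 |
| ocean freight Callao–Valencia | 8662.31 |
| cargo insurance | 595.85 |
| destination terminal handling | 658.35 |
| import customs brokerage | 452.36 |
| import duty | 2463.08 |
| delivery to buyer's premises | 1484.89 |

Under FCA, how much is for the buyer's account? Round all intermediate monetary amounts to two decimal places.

FCA: the seller delivers export-cleared goods to the carrier; the buyer bears costs from that point.
Seller's account: goods 462024.78 + export clearance 151.40 = 462176.18
Buyer's account: freight 8662.31 + insurance 595.85 + destination terminal 658.35 + brokerage 452.36 + duty 2463.08 + delivery 1484.89 = 14316.84

Buyer's account: SGD 14316.84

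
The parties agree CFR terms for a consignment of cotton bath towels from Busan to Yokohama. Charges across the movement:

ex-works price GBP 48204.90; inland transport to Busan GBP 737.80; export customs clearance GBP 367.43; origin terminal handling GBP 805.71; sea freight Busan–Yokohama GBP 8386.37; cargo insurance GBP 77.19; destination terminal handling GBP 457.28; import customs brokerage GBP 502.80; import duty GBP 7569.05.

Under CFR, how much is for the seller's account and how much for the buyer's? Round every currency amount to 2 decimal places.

Seller: GBP 58502.21; buyer: GBP 8606.32

CFR: the seller pays costs through ocean freight to the destination port, but not insurance.
Seller's account: goods 48204.90 + inland to port 737.80 + export clearance 367.43 + origin terminal 805.71 + freight 8386.37 = 58502.21
Buyer's account: insurance 77.19 + destination terminal 457.28 + brokerage 502.80 + duty 7569.05 = 8606.32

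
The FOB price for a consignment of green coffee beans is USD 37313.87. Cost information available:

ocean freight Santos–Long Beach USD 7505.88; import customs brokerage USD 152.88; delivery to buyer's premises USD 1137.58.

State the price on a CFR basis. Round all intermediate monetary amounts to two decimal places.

Not relevant to the conversion: brokerage, delivery — on the buyer under both terms; not part of either seller's price.
From FOB to CFR, the seller additionally bears: freight.
CFR price = 37313.87 + 7505.88 = 44819.75

CFR price: USD 44819.75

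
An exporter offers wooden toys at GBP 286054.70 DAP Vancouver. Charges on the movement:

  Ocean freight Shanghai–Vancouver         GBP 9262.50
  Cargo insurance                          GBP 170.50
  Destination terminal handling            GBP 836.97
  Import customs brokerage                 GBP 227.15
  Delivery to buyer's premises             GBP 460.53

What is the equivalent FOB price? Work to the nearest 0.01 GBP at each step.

Not relevant to the conversion: brokerage — on the buyer under both terms; not part of either seller's price.
From DAP to FOB, the seller no longer bears: freight, insurance, destination terminal, delivery.
FOB price = 286054.70 − 9262.50 − 170.50 − 836.97 − 460.53 = 275324.20

FOB price: GBP 275324.20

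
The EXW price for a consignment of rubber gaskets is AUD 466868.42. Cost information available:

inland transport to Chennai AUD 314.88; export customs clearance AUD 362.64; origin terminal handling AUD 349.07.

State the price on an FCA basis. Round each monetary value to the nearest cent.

Not relevant to the conversion: origin terminal — on the buyer under both terms; not part of either seller's price.
From EXW to FCA, the seller additionally bears: inland to port, export clearance.
FCA price = 466868.42 + 314.88 + 362.64 = 467545.94

FCA price: AUD 467545.94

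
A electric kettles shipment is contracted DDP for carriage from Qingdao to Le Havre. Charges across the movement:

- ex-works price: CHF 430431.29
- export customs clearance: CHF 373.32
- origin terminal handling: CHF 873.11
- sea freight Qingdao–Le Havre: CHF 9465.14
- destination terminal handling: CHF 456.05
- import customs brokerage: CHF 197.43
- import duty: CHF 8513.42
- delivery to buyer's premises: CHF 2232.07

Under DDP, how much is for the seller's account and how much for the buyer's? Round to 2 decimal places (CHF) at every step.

Seller: CHF 452541.83; buyer: CHF 0.00

DDP: the seller bears all costs including import duty.
Seller's account: goods 430431.29 + export clearance 373.32 + origin terminal 873.11 + freight 9465.14 + destination terminal 456.05 + brokerage 197.43 + duty 8513.42 + delivery 2232.07 = 452541.83
Buyer's account: 0.00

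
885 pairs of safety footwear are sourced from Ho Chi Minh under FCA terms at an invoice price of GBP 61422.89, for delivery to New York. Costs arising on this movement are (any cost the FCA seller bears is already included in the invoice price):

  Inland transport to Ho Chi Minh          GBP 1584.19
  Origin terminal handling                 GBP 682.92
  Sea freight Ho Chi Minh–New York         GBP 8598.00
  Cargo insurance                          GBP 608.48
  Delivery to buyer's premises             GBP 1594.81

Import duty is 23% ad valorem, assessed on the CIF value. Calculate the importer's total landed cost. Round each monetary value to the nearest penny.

Total landed cost: GBP 89308.93

FCA: the seller delivers export-cleared goods to the carrier; the buyer bears costs from that point.
Already in the invoice (seller's account under FCA): inland to port — exclude.
CIF value = FCA price + origin terminal + freight + insurance = 61422.89 + 682.92 + 8598.00 + 608.48 = 71312.29
Import duty = 71312.29 × 23% = 16401.83
Buyer bears: origin terminal 682.92 + freight 8598.00 + insurance 608.48 + delivery 1594.81 + duty 16401.83 = 27886.04
Landed cost = invoice 61422.89 + 27886.04 = 89308.93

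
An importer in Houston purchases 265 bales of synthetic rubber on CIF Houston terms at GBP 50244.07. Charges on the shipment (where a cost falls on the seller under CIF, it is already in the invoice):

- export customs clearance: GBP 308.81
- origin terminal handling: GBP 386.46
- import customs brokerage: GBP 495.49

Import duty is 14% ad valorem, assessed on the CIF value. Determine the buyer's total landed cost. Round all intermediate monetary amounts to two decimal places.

CIF: the seller pays costs through ocean freight and marine insurance to the destination port.
Already in the invoice (seller's account under CIF): export clearance, origin terminal — exclude.
The CIF price already equals the CIF value: 50244.07
Import duty = 50244.07 × 14% = 7034.17
Buyer bears: brokerage 495.49 + duty 7034.17 = 7529.66
Landed cost = invoice 50244.07 + 7529.66 = 57773.73

Total landed cost: GBP 57773.73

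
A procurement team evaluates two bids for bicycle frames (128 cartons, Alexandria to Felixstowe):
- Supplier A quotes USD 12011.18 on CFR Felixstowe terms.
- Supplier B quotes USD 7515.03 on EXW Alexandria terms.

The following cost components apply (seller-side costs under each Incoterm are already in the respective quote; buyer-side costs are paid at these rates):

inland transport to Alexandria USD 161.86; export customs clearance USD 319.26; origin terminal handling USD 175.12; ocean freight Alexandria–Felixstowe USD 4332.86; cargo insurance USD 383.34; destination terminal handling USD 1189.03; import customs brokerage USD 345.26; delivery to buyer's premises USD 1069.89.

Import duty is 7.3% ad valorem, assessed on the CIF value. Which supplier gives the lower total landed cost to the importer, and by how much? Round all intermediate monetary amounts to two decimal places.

Supplier A is cheaper by USD 528.94

Supplier A (CFR):
CIF value = CFR price + insurance = 12011.18 + 383.34 = 12394.52
Import duty = 12394.52 × 7.3% = 904.80
Buyer bears (A): 383.34 + 1189.03 + 345.26 + 1069.89 = 2987.52
Landed cost (A) = invoice 12011.18 + 2987.52 + duty 904.80 = 15903.50
Supplier B (EXW):
CIF value = EXW price + inland to port + export clearance + origin terminal + freight + insurance = 7515.03 + 161.86 + 319.26 + 175.12 + 4332.86 + 383.34 = 12887.47
Import duty = 12887.47 × 7.3% = 940.79
Buyer bears (B): 161.86 + 319.26 + 175.12 + 4332.86 + 383.34 + 1189.03 + 345.26 + 1069.89 = 7976.62
Landed cost (B) = invoice 7515.03 + 7976.62 + duty 940.79 = 16432.44
Difference = |15903.50 − 16432.44| = 528.94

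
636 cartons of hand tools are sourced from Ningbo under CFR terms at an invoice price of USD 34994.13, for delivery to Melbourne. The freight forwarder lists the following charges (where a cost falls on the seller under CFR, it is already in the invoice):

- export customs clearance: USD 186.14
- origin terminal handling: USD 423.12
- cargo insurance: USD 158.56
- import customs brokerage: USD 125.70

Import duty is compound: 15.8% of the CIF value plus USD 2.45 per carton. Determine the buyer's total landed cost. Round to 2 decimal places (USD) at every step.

CFR: the seller pays costs through ocean freight to the destination port, but not insurance.
Already in the invoice (seller's account under CFR): export clearance, origin terminal — exclude.
CIF value = CFR price + insurance = 34994.13 + 158.56 = 35152.69
Ad valorem component: 35152.69 × 15.8% = 5554.13
Specific component: 636 × 2.45 = 1558.20
Import duty = 5554.13 + 1558.20 = 7112.33
Buyer bears: insurance 158.56 + brokerage 125.70 + duty 7112.33 = 7396.59
Landed cost = invoice 34994.13 + 7396.59 = 42390.72

Total landed cost: USD 42390.72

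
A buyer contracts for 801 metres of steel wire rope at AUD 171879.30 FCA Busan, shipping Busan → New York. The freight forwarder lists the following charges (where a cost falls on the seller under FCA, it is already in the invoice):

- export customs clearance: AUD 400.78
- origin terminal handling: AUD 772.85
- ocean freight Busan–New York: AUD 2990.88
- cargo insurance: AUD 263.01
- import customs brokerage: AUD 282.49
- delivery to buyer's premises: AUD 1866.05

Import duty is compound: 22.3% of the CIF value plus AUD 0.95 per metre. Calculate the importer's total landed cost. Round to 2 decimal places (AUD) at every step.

FCA: the seller delivers export-cleared goods to the carrier; the buyer bears costs from that point.
Already in the invoice (seller's account under FCA): export clearance — exclude.
CIF value = FCA price + origin terminal + freight + insurance = 171879.30 + 772.85 + 2990.88 + 263.01 = 175906.04
Ad valorem component: 175906.04 × 22.3% = 39227.05
Specific component: 801 × 0.95 = 760.95
Import duty = 39227.05 + 760.95 = 39988.00
Buyer bears: origin terminal 772.85 + freight 2990.88 + insurance 263.01 + brokerage 282.49 + delivery 1866.05 + duty 39988.00 = 46163.28
Landed cost = invoice 171879.30 + 46163.28 = 218042.58

Total landed cost: AUD 218042.58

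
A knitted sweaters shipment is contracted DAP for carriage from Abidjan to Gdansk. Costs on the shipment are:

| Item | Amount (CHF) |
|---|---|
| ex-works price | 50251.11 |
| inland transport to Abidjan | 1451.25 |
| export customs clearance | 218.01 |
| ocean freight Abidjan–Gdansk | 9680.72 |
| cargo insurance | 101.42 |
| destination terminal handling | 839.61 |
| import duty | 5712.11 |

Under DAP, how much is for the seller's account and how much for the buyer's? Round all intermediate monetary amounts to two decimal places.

DAP: the seller bears all costs to the named destination except import duty and clearance.
Seller's account: goods 50251.11 + inland to port 1451.25 + export clearance 218.01 + freight 9680.72 + insurance 101.42 + destination terminal 839.61 = 62542.12
Buyer's account: duty 5712.11 = 5712.11

Seller: CHF 62542.12; buyer: CHF 5712.11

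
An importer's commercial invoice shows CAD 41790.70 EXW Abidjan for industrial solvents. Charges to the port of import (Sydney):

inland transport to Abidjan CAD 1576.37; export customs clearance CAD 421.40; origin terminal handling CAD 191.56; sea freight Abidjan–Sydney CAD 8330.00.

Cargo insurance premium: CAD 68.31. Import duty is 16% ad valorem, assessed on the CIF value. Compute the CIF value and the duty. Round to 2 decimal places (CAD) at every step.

CIF value: CAD 52378.34; import duty: CAD 8380.53

CIF = EXW price + pre-shipment costs + freight + insurance
CIF = 41790.70 + 1576.37 + 421.40 + 191.56 + 8330.00 + 68.31 = 52378.34
Import duty = 52378.34 × 16% = 8380.53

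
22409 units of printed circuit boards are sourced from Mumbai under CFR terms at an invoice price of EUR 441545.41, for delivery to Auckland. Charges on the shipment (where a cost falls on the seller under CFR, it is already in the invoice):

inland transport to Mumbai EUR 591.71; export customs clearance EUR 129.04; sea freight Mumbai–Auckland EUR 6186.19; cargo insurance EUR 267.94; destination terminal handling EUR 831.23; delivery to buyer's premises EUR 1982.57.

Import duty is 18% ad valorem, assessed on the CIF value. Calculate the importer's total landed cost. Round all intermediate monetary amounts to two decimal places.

CFR: the seller pays costs through ocean freight to the destination port, but not insurance.
Already in the invoice (seller's account under CFR): inland to port, export clearance, freight — exclude.
CIF value = CFR price + insurance = 441545.41 + 267.94 = 441813.35
Import duty = 441813.35 × 18% = 79526.40
Buyer bears: insurance 267.94 + destination terminal 831.23 + delivery 1982.57 + duty 79526.40 = 82608.14
Landed cost = invoice 441545.41 + 82608.14 = 524153.55

Total landed cost: EUR 524153.55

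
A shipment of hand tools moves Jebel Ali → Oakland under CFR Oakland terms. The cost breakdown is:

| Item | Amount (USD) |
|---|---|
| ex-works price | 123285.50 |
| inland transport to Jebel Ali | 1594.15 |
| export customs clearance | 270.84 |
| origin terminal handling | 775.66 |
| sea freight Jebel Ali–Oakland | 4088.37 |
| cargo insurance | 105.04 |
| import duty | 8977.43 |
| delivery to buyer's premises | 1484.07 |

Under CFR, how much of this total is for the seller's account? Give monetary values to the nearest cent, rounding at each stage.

CFR: the seller pays costs through ocean freight to the destination port, but not insurance.
Seller's account: goods 123285.50 + inland to port 1594.15 + export clearance 270.84 + origin terminal 775.66 + freight 4088.37 = 130014.52
Buyer's account: insurance 105.04 + duty 8977.43 + delivery 1484.07 = 10566.54

Seller's account: USD 130014.52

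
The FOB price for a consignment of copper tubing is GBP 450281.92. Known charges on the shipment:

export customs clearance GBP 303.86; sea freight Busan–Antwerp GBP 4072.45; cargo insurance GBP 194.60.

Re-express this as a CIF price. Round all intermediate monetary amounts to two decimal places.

Not relevant to the conversion: export clearance — on the seller under both FOB and CIF; already in the FOB price and stays in the CIF price.
From FOB to CIF, the seller additionally bears: freight, insurance.
CIF price = 450281.92 + 4072.45 + 194.60 = 454548.97

CIF price: GBP 454548.97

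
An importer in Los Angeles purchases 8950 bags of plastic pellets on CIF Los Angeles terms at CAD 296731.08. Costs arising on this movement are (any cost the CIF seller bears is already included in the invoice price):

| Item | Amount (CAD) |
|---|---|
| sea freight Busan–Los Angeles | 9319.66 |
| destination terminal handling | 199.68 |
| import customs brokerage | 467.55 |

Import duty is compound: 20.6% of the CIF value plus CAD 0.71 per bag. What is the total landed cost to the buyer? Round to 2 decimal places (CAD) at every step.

Total landed cost: CAD 364879.41

CIF: the seller pays costs through ocean freight and marine insurance to the destination port.
Already in the invoice (seller's account under CIF): freight — exclude.
The CIF price already equals the CIF value: 296731.08
Ad valorem component: 296731.08 × 20.6% = 61126.60
Specific component: 8950 × 0.71 = 6354.50
Import duty = 61126.60 + 6354.50 = 67481.10
Buyer bears: destination terminal 199.68 + brokerage 467.55 + duty 67481.10 = 68148.33
Landed cost = invoice 296731.08 + 68148.33 = 364879.41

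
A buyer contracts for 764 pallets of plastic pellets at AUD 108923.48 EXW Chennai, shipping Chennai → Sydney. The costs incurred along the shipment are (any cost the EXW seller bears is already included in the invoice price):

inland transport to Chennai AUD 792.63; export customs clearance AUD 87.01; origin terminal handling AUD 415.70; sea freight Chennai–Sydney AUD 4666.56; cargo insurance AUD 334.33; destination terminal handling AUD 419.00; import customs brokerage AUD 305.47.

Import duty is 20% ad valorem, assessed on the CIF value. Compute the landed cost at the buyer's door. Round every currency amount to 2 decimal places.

Total landed cost: AUD 138988.12

EXW: the seller makes goods available at their premises; the buyer bears all onward costs.
CIF value = EXW price + inland to port + export clearance + origin terminal + freight + insurance = 108923.48 + 792.63 + 87.01 + 415.70 + 4666.56 + 334.33 = 115219.71
Import duty = 115219.71 × 20% = 23043.94
Buyer bears: inland to port 792.63 + export clearance 87.01 + origin terminal 415.70 + freight 4666.56 + insurance 334.33 + destination terminal 419.00 + brokerage 305.47 + duty 23043.94 = 30064.64
Landed cost = invoice 108923.48 + 30064.64 = 138988.12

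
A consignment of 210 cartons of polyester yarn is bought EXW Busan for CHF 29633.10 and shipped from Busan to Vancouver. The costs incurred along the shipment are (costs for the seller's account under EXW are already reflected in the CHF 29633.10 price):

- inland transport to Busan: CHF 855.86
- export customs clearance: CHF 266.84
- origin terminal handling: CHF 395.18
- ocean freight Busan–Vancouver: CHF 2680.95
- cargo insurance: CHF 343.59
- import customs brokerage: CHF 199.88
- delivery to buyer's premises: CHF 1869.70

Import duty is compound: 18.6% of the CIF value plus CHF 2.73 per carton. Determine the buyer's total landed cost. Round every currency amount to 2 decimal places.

EXW: the seller makes goods available at their premises; the buyer bears all onward costs.
CIF value = EXW price + inland to port + export clearance + origin terminal + freight + insurance = 29633.10 + 855.86 + 266.84 + 395.18 + 2680.95 + 343.59 = 34175.52
Ad valorem component: 34175.52 × 18.6% = 6356.65
Specific component: 210 × 2.73 = 573.30
Import duty = 6356.65 + 573.30 = 6929.95
Buyer bears: inland to port 855.86 + export clearance 266.84 + origin terminal 395.18 + freight 2680.95 + insurance 343.59 + brokerage 199.88 + delivery 1869.70 + duty 6929.95 = 13541.95
Landed cost = invoice 29633.10 + 13541.95 = 43175.05

Total landed cost: CHF 43175.05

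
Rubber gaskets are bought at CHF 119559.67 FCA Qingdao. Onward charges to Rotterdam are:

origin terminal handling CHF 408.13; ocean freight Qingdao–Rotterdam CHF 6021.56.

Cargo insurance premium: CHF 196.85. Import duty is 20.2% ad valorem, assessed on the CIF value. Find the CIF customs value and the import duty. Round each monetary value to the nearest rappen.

CIF = FCA price + pre-shipment costs + freight + insurance
CIF = 119559.67 + 408.13 + 6021.56 + 196.85 = 126186.21
Import duty = 126186.21 × 20.2% = 25489.61

CIF value: CHF 126186.21; import duty: CHF 25489.61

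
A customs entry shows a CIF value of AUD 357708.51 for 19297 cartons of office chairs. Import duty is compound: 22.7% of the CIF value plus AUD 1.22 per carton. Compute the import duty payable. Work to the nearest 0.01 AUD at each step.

Ad valorem component: 357708.51 × 22.7% = 81199.83
Specific component: 19297 × 1.22 = 23542.34
Import duty = 81199.83 + 23542.34 = 104742.17

Import duty: AUD 104742.17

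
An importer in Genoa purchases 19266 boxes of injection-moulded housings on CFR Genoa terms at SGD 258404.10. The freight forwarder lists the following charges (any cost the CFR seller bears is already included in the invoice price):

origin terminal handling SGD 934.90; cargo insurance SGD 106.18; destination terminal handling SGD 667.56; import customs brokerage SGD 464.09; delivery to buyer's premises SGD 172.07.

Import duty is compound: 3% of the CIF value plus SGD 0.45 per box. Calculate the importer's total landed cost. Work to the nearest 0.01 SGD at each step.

Total landed cost: SGD 276239.01

CFR: the seller pays costs through ocean freight to the destination port, but not insurance.
Already in the invoice (seller's account under CFR): origin terminal — exclude.
CIF value = CFR price + insurance = 258404.10 + 106.18 = 258510.28
Ad valorem component: 258510.28 × 3% = 7755.31
Specific component: 19266 × 0.45 = 8669.70
Import duty = 7755.31 + 8669.70 = 16425.01
Buyer bears: insurance 106.18 + destination terminal 667.56 + brokerage 464.09 + delivery 172.07 + duty 16425.01 = 17834.91
Landed cost = invoice 258404.10 + 17834.91 = 276239.01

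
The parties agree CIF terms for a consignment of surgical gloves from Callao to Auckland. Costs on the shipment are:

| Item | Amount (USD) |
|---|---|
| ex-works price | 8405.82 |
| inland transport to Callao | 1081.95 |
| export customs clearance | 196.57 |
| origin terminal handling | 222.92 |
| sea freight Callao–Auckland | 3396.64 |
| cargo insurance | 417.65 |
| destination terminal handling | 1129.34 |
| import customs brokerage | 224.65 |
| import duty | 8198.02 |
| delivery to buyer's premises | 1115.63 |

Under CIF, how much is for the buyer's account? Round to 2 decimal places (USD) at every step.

Buyer's account: USD 10667.64

CIF: the seller pays costs through ocean freight and marine insurance to the destination port.
Seller's account: goods 8405.82 + inland to port 1081.95 + export clearance 196.57 + origin terminal 222.92 + freight 3396.64 + insurance 417.65 = 13721.55
Buyer's account: destination terminal 1129.34 + brokerage 224.65 + duty 8198.02 + delivery 1115.63 = 10667.64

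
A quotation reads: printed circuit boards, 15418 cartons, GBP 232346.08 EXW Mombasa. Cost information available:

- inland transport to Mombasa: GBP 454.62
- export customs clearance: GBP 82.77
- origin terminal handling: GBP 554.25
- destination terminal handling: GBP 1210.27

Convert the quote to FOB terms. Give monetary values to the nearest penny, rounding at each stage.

Not relevant to the conversion: destination terminal — on the buyer under both terms; not part of either seller's price.
From EXW to FOB, the seller additionally bears: inland to port, export clearance, origin terminal.
FOB price = 232346.08 + 454.62 + 82.77 + 554.25 = 233437.72

FOB price: GBP 233437.72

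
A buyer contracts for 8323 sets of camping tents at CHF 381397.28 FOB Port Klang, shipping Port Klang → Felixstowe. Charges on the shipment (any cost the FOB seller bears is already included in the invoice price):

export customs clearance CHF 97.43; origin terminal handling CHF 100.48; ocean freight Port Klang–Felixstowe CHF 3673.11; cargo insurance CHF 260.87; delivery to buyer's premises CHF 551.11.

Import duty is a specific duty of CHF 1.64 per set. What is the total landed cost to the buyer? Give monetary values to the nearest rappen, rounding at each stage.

FOB: the seller bears costs until goods are on board at the origin port; the buyer bears freight, insurance and all costs thereafter.
Already in the invoice (seller's account under FOB): export clearance, origin terminal — exclude.
CIF value = FOB price + freight + insurance = 381397.28 + 3673.11 + 260.87 = 385331.26
Import duty = 8323 × 1.64 = 13649.72
Buyer bears: freight 3673.11 + insurance 260.87 + delivery 551.11 + duty 13649.72 = 18134.81
Landed cost = invoice 381397.28 + 18134.81 = 399532.09

Total landed cost: CHF 399532.09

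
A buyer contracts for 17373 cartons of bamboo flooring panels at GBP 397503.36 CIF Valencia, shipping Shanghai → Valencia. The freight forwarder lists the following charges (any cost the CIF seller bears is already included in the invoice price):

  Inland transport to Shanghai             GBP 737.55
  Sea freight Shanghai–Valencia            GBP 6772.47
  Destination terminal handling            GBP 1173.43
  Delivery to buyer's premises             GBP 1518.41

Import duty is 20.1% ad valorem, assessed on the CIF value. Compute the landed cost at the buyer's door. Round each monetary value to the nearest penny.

CIF: the seller pays costs through ocean freight and marine insurance to the destination port.
Already in the invoice (seller's account under CIF): inland to port, freight — exclude.
The CIF price already equals the CIF value: 397503.36
Import duty = 397503.36 × 20.1% = 79898.18
Buyer bears: destination terminal 1173.43 + delivery 1518.41 + duty 79898.18 = 82590.02
Landed cost = invoice 397503.36 + 82590.02 = 480093.38

Total landed cost: GBP 480093.38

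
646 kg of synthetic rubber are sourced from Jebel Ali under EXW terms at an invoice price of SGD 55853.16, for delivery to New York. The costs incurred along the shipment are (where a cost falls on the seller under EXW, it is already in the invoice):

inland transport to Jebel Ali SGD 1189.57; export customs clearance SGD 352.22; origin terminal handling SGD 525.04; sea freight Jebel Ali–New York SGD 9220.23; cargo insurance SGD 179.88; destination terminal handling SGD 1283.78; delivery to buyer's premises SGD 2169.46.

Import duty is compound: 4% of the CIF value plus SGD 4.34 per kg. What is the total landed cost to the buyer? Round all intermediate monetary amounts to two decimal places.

EXW: the seller makes goods available at their premises; the buyer bears all onward costs.
CIF value = EXW price + inland to port + export clearance + origin terminal + freight + insurance = 55853.16 + 1189.57 + 352.22 + 525.04 + 9220.23 + 179.88 = 67320.10
Ad valorem component: 67320.10 × 4% = 2692.80
Specific component: 646 × 4.34 = 2803.64
Import duty = 2692.80 + 2803.64 = 5496.44
Buyer bears: inland to port 1189.57 + export clearance 352.22 + origin terminal 525.04 + freight 9220.23 + insurance 179.88 + destination terminal 1283.78 + delivery 2169.46 + duty 5496.44 = 20416.62
Landed cost = invoice 55853.16 + 20416.62 = 76269.78

Total landed cost: SGD 76269.78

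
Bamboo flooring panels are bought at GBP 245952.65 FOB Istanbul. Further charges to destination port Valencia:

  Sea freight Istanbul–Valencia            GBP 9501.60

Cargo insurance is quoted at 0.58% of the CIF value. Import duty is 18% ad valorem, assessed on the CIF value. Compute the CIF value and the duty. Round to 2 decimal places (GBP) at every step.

CIF value: GBP 256944.53; import duty: GBP 46250.02

Let C be the CIF value. C = FOB price + freight + 0.58% × C
C − 0.58% × C = 245952.65 + 9501.60
0.9942 × C = 255454.25
C = 255454.25 / 0.9942 = 256944.53
Insurance premium = 0.58% × 256944.53 = 1490.28
Import duty = 256944.53 × 18% = 46250.02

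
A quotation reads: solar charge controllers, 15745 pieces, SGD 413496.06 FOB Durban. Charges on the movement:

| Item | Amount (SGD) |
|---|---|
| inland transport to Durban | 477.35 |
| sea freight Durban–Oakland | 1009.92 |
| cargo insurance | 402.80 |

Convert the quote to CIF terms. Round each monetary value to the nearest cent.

Not relevant to the conversion: inland to port — on the seller under both FOB and CIF; already in the FOB price and stays in the CIF price.
From FOB to CIF, the seller additionally bears: freight, insurance.
CIF price = 413496.06 + 1009.92 + 402.80 = 414908.78

CIF price: SGD 414908.78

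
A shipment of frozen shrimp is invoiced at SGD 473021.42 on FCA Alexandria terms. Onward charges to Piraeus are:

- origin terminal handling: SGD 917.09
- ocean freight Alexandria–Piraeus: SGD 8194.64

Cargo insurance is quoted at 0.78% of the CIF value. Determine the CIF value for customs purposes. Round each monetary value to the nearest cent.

CIF value: SGD 485923.35

Let C be the CIF value. C = FCA price + pre-shipment costs + freight + 0.78% × C
C − 0.78% × C = 473021.42 + 917.09 + 8194.64
0.9922 × C = 482133.15
C = 482133.15 / 0.9922 = 485923.35
Insurance premium = 0.78% × 485923.35 = 3790.20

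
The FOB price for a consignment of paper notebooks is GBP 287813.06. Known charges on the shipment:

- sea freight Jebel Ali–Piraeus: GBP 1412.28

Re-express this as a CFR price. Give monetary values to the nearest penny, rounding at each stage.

CFR price: GBP 289225.34

From FOB to CFR, the seller additionally bears: freight.
CFR price = 287813.06 + 1412.28 = 289225.34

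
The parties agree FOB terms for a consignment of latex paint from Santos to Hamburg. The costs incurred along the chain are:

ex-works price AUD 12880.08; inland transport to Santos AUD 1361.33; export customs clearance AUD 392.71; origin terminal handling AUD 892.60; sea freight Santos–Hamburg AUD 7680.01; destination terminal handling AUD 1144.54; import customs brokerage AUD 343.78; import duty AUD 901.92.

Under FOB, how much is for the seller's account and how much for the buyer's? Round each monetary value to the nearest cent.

Seller: AUD 15526.72; buyer: AUD 10070.25

FOB: the seller bears costs until goods are on board at the origin port; the buyer bears freight, insurance and all costs thereafter.
Seller's account: goods 12880.08 + inland to port 1361.33 + export clearance 392.71 + origin terminal 892.60 = 15526.72
Buyer's account: freight 7680.01 + destination terminal 1144.54 + brokerage 343.78 + duty 901.92 = 10070.25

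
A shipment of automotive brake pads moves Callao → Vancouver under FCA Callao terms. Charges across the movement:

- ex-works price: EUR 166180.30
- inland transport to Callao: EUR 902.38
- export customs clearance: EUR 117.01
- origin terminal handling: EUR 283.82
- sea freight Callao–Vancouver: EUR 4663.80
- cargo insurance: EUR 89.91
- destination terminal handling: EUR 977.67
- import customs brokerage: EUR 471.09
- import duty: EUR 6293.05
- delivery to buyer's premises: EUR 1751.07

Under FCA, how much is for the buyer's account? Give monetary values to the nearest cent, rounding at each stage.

Buyer's account: EUR 14530.41

FCA: the seller delivers export-cleared goods to the carrier; the buyer bears costs from that point.
Seller's account: goods 166180.30 + inland to port 902.38 + export clearance 117.01 = 167199.69
Buyer's account: origin terminal 283.82 + freight 4663.80 + insurance 89.91 + destination terminal 977.67 + brokerage 471.09 + duty 6293.05 + delivery 1751.07 = 14530.41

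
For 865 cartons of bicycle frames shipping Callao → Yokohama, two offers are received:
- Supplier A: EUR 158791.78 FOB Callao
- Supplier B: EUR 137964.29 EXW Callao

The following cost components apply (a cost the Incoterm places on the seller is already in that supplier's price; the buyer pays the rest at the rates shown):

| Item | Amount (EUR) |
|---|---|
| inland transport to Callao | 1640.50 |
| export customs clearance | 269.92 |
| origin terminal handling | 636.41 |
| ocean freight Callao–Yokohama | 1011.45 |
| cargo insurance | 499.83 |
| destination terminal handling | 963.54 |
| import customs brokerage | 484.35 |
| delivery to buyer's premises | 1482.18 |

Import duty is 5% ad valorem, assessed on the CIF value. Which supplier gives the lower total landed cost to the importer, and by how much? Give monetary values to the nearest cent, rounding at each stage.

Supplier B is cheaper by EUR 19194.69

Supplier A (FOB):
CIF value = FOB price + freight + insurance = 158791.78 + 1011.45 + 499.83 = 160303.06
Import duty = 160303.06 × 5% = 8015.15
Buyer bears (A): 1011.45 + 499.83 + 963.54 + 484.35 + 1482.18 = 4441.35
Landed cost (A) = invoice 158791.78 + 4441.35 + duty 8015.15 = 171248.28
Supplier B (EXW):
CIF value = EXW price + inland to port + export clearance + origin terminal + freight + insurance = 137964.29 + 1640.50 + 269.92 + 636.41 + 1011.45 + 499.83 = 142022.40
Import duty = 142022.40 × 5% = 7101.12
Buyer bears (B): 1640.50 + 269.92 + 636.41 + 1011.45 + 499.83 + 963.54 + 484.35 + 1482.18 = 6988.18
Landed cost (B) = invoice 137964.29 + 6988.18 + duty 7101.12 = 152053.59
Difference = |171248.28 − 152053.59| = 19194.69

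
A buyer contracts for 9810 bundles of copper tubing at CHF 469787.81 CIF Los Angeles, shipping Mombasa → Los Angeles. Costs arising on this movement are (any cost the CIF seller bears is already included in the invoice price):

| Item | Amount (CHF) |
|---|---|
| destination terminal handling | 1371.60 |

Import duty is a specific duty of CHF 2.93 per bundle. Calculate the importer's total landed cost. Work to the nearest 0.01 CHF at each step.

Total landed cost: CHF 499902.71

CIF: the seller pays costs through ocean freight and marine insurance to the destination port.
The CIF price already equals the CIF value: 469787.81
Import duty = 9810 × 2.93 = 28743.30
Buyer bears: destination terminal 1371.60 + duty 28743.30 = 30114.90
Landed cost = invoice 469787.81 + 30114.90 = 499902.71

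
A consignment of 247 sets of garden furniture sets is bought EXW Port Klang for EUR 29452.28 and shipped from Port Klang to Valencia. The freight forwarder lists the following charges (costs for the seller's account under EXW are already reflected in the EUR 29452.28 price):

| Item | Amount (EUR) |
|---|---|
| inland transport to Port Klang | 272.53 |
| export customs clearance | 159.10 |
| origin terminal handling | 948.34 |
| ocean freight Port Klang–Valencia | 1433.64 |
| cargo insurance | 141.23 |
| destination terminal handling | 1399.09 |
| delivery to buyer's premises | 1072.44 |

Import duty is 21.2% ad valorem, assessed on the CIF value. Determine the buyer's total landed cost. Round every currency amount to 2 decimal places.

EXW: the seller makes goods available at their premises; the buyer bears all onward costs.
CIF value = EXW price + inland to port + export clearance + origin terminal + freight + insurance = 29452.28 + 272.53 + 159.10 + 948.34 + 1433.64 + 141.23 = 32407.12
Import duty = 32407.12 × 21.2% = 6870.31
Buyer bears: inland to port 272.53 + export clearance 159.10 + origin terminal 948.34 + freight 1433.64 + insurance 141.23 + destination terminal 1399.09 + delivery 1072.44 + duty 6870.31 = 12296.68
Landed cost = invoice 29452.28 + 12296.68 = 41748.96

Total landed cost: EUR 41748.96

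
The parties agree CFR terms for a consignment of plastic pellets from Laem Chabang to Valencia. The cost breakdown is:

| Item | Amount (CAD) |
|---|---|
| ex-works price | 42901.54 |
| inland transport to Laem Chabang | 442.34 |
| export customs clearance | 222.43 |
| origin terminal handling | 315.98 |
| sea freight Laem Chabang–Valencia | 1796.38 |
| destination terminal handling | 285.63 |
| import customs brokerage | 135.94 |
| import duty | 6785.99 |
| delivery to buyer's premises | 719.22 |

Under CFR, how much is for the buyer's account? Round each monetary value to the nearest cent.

CFR: the seller pays costs through ocean freight to the destination port, but not insurance.
Seller's account: goods 42901.54 + inland to port 442.34 + export clearance 222.43 + origin terminal 315.98 + freight 1796.38 = 45678.67
Buyer's account: destination terminal 285.63 + brokerage 135.94 + duty 6785.99 + delivery 719.22 = 7926.78

Buyer's account: CAD 7926.78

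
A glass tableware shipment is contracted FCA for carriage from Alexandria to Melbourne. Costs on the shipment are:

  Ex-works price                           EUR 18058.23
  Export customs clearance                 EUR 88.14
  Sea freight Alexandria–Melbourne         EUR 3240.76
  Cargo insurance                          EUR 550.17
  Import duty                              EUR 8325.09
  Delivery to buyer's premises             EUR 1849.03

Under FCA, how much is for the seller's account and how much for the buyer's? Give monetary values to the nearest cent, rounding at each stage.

FCA: the seller delivers export-cleared goods to the carrier; the buyer bears costs from that point.
Seller's account: goods 18058.23 + export clearance 88.14 = 18146.37
Buyer's account: freight 3240.76 + insurance 550.17 + duty 8325.09 + delivery 1849.03 = 13965.05

Seller: EUR 18146.37; buyer: EUR 13965.05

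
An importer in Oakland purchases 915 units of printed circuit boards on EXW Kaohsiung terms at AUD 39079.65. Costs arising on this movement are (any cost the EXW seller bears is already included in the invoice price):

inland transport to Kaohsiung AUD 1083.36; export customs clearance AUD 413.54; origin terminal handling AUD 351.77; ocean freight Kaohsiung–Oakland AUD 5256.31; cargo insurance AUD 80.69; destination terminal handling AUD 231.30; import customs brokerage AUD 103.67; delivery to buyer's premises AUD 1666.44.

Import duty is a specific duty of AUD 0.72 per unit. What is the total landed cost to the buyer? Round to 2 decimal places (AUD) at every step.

EXW: the seller makes goods available at their premises; the buyer bears all onward costs.
CIF value = EXW price + inland to port + export clearance + origin terminal + freight + insurance = 39079.65 + 1083.36 + 413.54 + 351.77 + 5256.31 + 80.69 = 46265.32
Import duty = 915 × 0.72 = 658.80
Buyer bears: inland to port 1083.36 + export clearance 413.54 + origin terminal 351.77 + freight 5256.31 + insurance 80.69 + destination terminal 231.30 + brokerage 103.67 + delivery 1666.44 + duty 658.80 = 9845.88
Landed cost = invoice 39079.65 + 9845.88 = 48925.53

Total landed cost: AUD 48925.53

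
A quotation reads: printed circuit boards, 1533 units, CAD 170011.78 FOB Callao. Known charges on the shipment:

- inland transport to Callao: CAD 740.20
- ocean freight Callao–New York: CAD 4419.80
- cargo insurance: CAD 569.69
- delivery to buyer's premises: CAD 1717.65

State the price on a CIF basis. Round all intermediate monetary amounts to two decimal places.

Not relevant to the conversion: inland to port — on the seller under both FOB and CIF; already in the FOB price and stays in the CIF price. delivery — on the buyer under both terms; not part of either seller's price.
From FOB to CIF, the seller additionally bears: freight, insurance.
CIF price = 170011.78 + 4419.80 + 569.69 = 175001.27

CIF price: CAD 175001.27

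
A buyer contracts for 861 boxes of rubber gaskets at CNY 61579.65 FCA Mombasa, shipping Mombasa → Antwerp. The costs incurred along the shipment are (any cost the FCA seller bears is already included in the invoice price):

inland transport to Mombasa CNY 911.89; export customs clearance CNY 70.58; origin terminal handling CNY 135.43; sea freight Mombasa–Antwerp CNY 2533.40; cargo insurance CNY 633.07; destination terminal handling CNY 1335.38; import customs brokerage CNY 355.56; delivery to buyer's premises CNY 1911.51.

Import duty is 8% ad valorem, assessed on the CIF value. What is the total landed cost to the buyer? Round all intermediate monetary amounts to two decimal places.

Total landed cost: CNY 73674.52

FCA: the seller delivers export-cleared goods to the carrier; the buyer bears costs from that point.
Already in the invoice (seller's account under FCA): inland to port, export clearance — exclude.
CIF value = FCA price + origin terminal + freight + insurance = 61579.65 + 135.43 + 2533.40 + 633.07 = 64881.55
Import duty = 64881.55 × 8% = 5190.52
Buyer bears: origin terminal 135.43 + freight 2533.40 + insurance 633.07 + destination terminal 1335.38 + brokerage 355.56 + delivery 1911.51 + duty 5190.52 = 12094.87
Landed cost = invoice 61579.65 + 12094.87 = 73674.52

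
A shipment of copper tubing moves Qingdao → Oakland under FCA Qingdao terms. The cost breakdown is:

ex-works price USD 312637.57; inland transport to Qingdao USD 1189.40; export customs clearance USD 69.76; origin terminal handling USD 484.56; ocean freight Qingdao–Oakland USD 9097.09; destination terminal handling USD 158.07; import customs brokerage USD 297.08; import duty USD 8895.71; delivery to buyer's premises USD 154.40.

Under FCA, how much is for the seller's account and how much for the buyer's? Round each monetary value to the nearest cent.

Seller: USD 313896.73; buyer: USD 19086.91

FCA: the seller delivers export-cleared goods to the carrier; the buyer bears costs from that point.
Seller's account: goods 312637.57 + inland to port 1189.40 + export clearance 69.76 = 313896.73
Buyer's account: origin terminal 484.56 + freight 9097.09 + destination terminal 158.07 + brokerage 297.08 + duty 8895.71 + delivery 154.40 = 19086.91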